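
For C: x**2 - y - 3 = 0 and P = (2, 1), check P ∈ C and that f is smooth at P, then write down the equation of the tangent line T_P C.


Tangent line at P: 4*x - y - 7 = 0.

Step 1: f(2, 1) = 0, so P lies on C.
Step 2: partial derivatives
  f_x(x, y) = 2*x, f_y(x, y) = -1.
  f_x(P) = 4, f_y(P) = -1 (gradient nonzero, so P is smooth).
Step 3: tangent line at P: 4·(x − 2) + -1·(y − 1) = 0.
Expanding: 4*x - y - 7 = 0.


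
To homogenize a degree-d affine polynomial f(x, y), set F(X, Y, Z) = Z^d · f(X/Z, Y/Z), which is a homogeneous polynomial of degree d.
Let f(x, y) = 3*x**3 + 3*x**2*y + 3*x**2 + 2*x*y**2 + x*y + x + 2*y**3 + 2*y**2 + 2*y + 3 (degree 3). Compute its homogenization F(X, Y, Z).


F(X, Y, Z) = 3*X**3 + 3*X**2*Y + 3*X**2*Z + 2*X*Y**2 + X*Y*Z + X*Z**2 + 2*Y**3 + 2*Y**2*Z + 2*Y*Z**2 + 3*Z**3

deg(f) = 3.
Substitute x = X/Z, y = Y/Z into f, then multiply by Z^3.
  monomial 3·x^3·y^0 ↦ 3·X^3·Y^0·Z^0.
  monomial 3·x^2·y^1 ↦ 3·X^2·Y^1·Z^0.
  monomial 3·x^2·y^0 ↦ 3·X^2·Y^0·Z^1.
  monomial 2·x^1·y^2 ↦ 2·X^1·Y^2·Z^0.
  monomial 1·x^1·y^1 ↦ 1·X^1·Y^1·Z^1.
  monomial 1·x^1·y^0 ↦ 1·X^1·Y^0·Z^2.
  monomial 2·x^0·y^3 ↦ 2·X^0·Y^3·Z^0.
  monomial 2·x^0·y^2 ↦ 2·X^0·Y^2·Z^1.
  monomial 2·x^0·y^1 ↦ 2·X^0·Y^1·Z^2.
  monomial 3·x^0·y^0 ↦ 3·X^0·Y^0·Z^3.
Collecting: F(X, Y, Z) = 3*X**3 + 3*X**2*Y + 3*X**2*Z + 2*X*Y**2 + X*Y*Z + X*Z**2 + 2*Y**3 + 2*Y**2*Z + 2*Y*Z**2 + 3*Z**3.


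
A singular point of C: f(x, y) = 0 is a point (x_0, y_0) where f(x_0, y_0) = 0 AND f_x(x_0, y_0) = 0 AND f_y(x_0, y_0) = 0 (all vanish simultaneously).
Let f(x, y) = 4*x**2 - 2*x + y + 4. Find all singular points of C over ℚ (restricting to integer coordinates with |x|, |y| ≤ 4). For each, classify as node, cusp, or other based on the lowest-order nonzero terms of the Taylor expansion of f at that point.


No singular points in the scanned grid; C is smooth there.

Compute partial derivatives:
  f_x = 8*x - 2.
  f_y = 1.
f_y = 1 is a nonzero constant, so f_y never vanishes: no point (x, y) can satisfy f = f_x = f_y = 0. In particular no (x, y) ∈ {−4, ..., 4}² is singular; the curve is smooth.


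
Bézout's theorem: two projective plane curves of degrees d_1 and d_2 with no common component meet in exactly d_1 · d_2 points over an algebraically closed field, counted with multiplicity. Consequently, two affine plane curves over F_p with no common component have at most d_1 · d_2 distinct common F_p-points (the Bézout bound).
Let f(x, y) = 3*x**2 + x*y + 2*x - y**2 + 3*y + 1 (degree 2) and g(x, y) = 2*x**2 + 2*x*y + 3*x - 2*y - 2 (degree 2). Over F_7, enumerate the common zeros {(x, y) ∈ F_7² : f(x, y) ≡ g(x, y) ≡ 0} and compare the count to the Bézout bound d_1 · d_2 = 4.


Common zeros: {(2, 1)}; count = 1; Bézout bound = 4.

deg(f) = 2, deg(g) = 2, so Bézout bound = 4.
Scan x ∈ F_7. For each x, list the y ∈ F_7 with f(x, y) ≡ 0 and those with g(x, y) ≡ 0 (mod 7); the common zeros in that column are the intersection.
  x = 0: f ≡ 0 at y ∈ ∅; g ≡ 0 at y ∈ {6}; common: ∅.
  x = 1: f ≡ 0 at y ∈ ∅; g ≡ 0 at y ∈ ∅; common: ∅.
  x = 2: f ≡ 0 at y ∈ {1, 4}; g ≡ 0 at y ∈ {1}; common: {1}.
  x = 3: f ≡ 0 at y ∈ {2, 4}; g ≡ 0 at y ∈ {6}; common: ∅.
  x = 4: f ≡ 0 at y ∈ {1, 6}; g ≡ 0 at y ∈ {0}; common: ∅.
  x = 5: f ≡ 0 at y ∈ {2, 6}; g ≡ 0 at y ∈ {0}; common: ∅.
  x = 6: f ≡ 0 at y ∈ ∅; g ≡ 0 at y ∈ {1}; common: ∅.
Collecting: common zeros = {(2, 1)}, so the count is 1.
Comparison with the Bézout bound: 1 ≤ 4 = deg(f)·deg(g), as expected for curves with no common component (the affine F_7-count falls short of the bound because intersections may lie at infinity, over extension fields, or carry multiplicity).


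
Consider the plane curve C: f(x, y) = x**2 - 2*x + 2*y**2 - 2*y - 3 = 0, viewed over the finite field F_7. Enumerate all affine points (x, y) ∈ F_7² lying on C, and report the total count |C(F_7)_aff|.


Affine F_7-points: {(0, 4), (1, 2), (1, 6), (2, 4), (3, 0), (3, 1), (6, 0), (6, 1)}; count = 8.

For each of the 49 pairs (x, y) ∈ F_7², evaluate f(x, y) mod 7. Record the zeros.
  x = 0: [0↦4, 1↦4, 2↦1, 3↦2, 4↦0, 5↦2, 6↦1]  zeros at y ∈ {4}
  x = 1: [0↦3, 1↦3, 2↦0, 3↦1, 4↦6, 5↦1, 6↦0]  zeros at y ∈ {2, 6}
  x = 2: [0↦4, 1↦4, 2↦1, 3↦2, 4↦0, 5↦2, 6↦1]  zeros at y ∈ {4}
  x = 3: [0↦0, 1↦0, 2↦4, 3↦5, 4↦3, 5↦5, 6↦4]  zeros at y ∈ {0, 1}
  x = 4: [0↦5, 1↦5, 2↦2, 3↦3, 4↦1, 5↦3, 6↦2]  zeros at y ∈ ∅
  x = 5: [0↦5, 1↦5, 2↦2, 3↦3, 4↦1, 5↦3, 6↦2]  zeros at y ∈ ∅
  x = 6: [0↦0, 1↦0, 2↦4, 3↦5, 4↦3, 5↦5, 6↦4]  zeros at y ∈ {0, 1}
Collecting zeros: affine points = {(0, 4), (1, 2), (1, 6), (2, 4), (3, 0), (3, 1), (6, 0), (6, 1)}.
Total count |C(F_7)_aff| = 8.


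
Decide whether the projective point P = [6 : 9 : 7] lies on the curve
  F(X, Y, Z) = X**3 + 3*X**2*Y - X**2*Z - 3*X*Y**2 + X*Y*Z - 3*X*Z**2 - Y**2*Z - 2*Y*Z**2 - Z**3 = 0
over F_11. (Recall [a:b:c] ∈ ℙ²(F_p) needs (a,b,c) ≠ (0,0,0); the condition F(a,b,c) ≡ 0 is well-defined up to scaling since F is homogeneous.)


F(6,9,7) ≡ 9 (mod 11); P is NOT on the curve.

Evaluate F(6, 9, 7) term-by-term (mod 11).
  X**3 ↦ 1·216·1·1 = 216
  3*X**2*Y ↦ 3·36·9·1 = 972
  -X**2*Z ↦ -1·36·1·7 = -252
  -3*X*Y**2 ↦ -3·6·81·1 = -1458
  X*Y*Z ↦ 1·6·9·7 = 378
  -3*X*Z**2 ↦ -3·6·1·49 = -882
  -Y**2*Z ↦ -1·1·81·7 = -567
  -2*Y*Z**2 ↦ -2·1·9·49 = -882
  -Z**3 ↦ -1·1·1·343 = -343
Sum: F(6, 9, 7) = (216) + (972) + (-252) + (-1458) + (378) + (-882) + (-567) + (-882) + (-343) = -2818.
Reducing mod 11: -2818 ≡ 9 (mod 11).
Since F(a, b, c) ≡ 9 ≠ 0 (mod 11), P does NOT lie on the curve.


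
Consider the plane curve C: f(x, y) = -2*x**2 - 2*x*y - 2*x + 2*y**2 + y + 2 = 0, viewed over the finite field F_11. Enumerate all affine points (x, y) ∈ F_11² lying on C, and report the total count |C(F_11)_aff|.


Affine F_11-points: {(2, 1), (2, 6), (3, 0), (3, 8), (4, 2), (4, 7), (7, 0), (7, 1), (10, 7), (10, 8)}; count = 10.

For each of the 121 pairs (x, y) ∈ F_11², evaluate f(x, y) mod 11. Record the zeros.
  x = 0: [0↦2, 1↦5, 2↦1, 3↦1, 4↦5, 5↦2, 6↦3, 7↦8, 8↦6, 9↦8, 10↦3]  zeros at y ∈ ∅
  x = 1: [0↦9, 1↦10, 2↦4, 3↦2, 4↦4, 5↦10, 6↦9, 7↦1, 8↦8, 9↦8, 10↦1]  zeros at y ∈ ∅
  x = 2: [0↦1, 1↦0, 2↦3, 3↦10, 4↦10, 5↦3, 6↦0, 7↦1, 8↦6, 9↦4, 10↦6]  zeros at y ∈ {1, 6}
  x = 3: [0↦0, 1↦8, 2↦9, 3↦3, 4↦1, 5↦3, 6↦9, 7↦8, 8↦0, 9↦7, 10↦7]  zeros at y ∈ {0, 8}
  x = 4: [0↦6, 1↦1, 2↦0, 3↦3, 4↦10, 5↦10, 6↦3, 7↦0, 8↦1, 9↦6, 10↦4]  zeros at y ∈ {2, 7}
  x = 5: [0↦8, 1↦1, 2↦9, 3↦10, 4↦4, 5↦2, 6↦4, 7↦10, 8↦9, 9↦1, 10↦8]  zeros at y ∈ ∅
  x = 6: [0↦6, 1↦8, 2↦3, 3↦2, 4↦5, 5↦1, 6↦1, 7↦5, 8↦2, 9↦3, 10↦8]  zeros at y ∈ ∅
  x = 7: [0↦0, 1↦0, 2↦4, 3↦1, 4↦2, 5↦7, 6↦5, 7↦7, 8↦2, 9↦1, 10↦4]  zeros at y ∈ {0, 1}
  x = 8: [0↦1, 1↦10, 2↦1, 3↦7, 4↦6, 5↦9, 6↦5, 7↦5, 8↦9, 9↦6, 10↦7]  zeros at y ∈ ∅
  x = 9: [0↦9, 1↦5, 2↦5, 3↦9, 4↦6, 5↦7, 6↦1, 7↦10, 8↦1, 9↦7, 10↦6]  zeros at y ∈ ∅
  x = 10: [0↦2, 1↦7, 2↦5, 3↦7, 4↦2, 5↦1, 6↦4, 7↦0, 8↦0, 9↦4, 10↦1]  zeros at y ∈ {7, 8}
Collecting zeros: affine points = {(2, 1), (2, 6), (3, 0), (3, 8), (4, 2), (4, 7), (7, 0), (7, 1), (10, 7), (10, 8)}.
Total count |C(F_11)_aff| = 10.


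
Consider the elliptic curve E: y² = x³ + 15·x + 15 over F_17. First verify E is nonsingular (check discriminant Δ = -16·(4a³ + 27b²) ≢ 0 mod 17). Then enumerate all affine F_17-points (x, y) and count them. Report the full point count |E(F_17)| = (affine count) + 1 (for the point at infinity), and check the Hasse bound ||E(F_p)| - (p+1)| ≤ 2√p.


Affine points = {(0, 7), (0, 10), (2, 6), (2, 11), (3, 6), (3, 11), (6, 7), (6, 10), (7, 2), (7, 15), (8, 1), (8, 16), (10, 3), (10, 14), (11, 7), (11, 10), (12, 6), (12, 11), (16, 4), (16, 13)}; affine count = 20; |E(F_17)| = 21.

Discriminant check: Δ ∝ 4a³ + 27b² = 4·15³ + 27·15² = 4·3375 + 27·225 ≡ 8 (mod 17). Nonzero ⇒ E is nonsingular.
For each x ∈ F_17, compute rhs = x³ + 15·x + 15 mod 17, then count y ∈ F_17 with y² ≡ rhs.
  x = 0: rhs = 15, matching y values: 7, 10 (2 points).
  x = 1: rhs = 14, matching y values: none (0 points).
  x = 2: rhs = 2, matching y values: 6, 11 (2 points).
  x = 3: rhs = 2, matching y values: 6, 11 (2 points).
  x = 4: rhs = 3, matching y values: none (0 points).
  x = 5: rhs = 11, matching y values: none (0 points).
  x = 6: rhs = 15, matching y values: 7, 10 (2 points).
  x = 7: rhs = 4, matching y values: 2, 15 (2 points).
  x = 8: rhs = 1, matching y values: 1, 16 (2 points).
  x = 9: rhs = 12, matching y values: none (0 points).
  x = 10: rhs = 9, matching y values: 3, 14 (2 points).
  x = 11: rhs = 15, matching y values: 7, 10 (2 points).
  x = 12: rhs = 2, matching y values: 6, 11 (2 points).
  x = 13: rhs = 10, matching y values: none (0 points).
  x = 14: rhs = 11, matching y values: none (0 points).
  x = 15: rhs = 11, matching y values: none (0 points).
  x = 16: rhs = 16, matching y values: 4, 13 (2 points).
Total affine count: 20.
Full point count |E(F_17)| = 20 + 1 = 21.
Hasse bound: |21 − (17+1)| = |3| = 3 ≤ 2√17 ≈ 8.2462 ✓.


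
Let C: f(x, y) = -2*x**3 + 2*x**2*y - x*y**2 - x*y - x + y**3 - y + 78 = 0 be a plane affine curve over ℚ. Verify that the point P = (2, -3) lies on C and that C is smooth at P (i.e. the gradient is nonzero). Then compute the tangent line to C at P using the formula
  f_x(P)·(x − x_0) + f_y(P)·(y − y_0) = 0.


Tangent line at P: -55*x + 44*y + 242 = 0.

Step 1: f(2, -3) = 0, so P lies on C.
Step 2: partial derivatives
  f_x(x, y) = -6*x**2 + 4*x*y - y**2 - y - 1, f_y(x, y) = 2*x**2 - 2*x*y - x + 3*y**2 - 1.
  f_x(P) = -55, f_y(P) = 44 (gradient nonzero, so P is smooth).
Step 3: tangent line at P: -55·(x − 2) + 44·(y − -3) = 0.
Expanding: -55*x + 44*y + 242 = 0.


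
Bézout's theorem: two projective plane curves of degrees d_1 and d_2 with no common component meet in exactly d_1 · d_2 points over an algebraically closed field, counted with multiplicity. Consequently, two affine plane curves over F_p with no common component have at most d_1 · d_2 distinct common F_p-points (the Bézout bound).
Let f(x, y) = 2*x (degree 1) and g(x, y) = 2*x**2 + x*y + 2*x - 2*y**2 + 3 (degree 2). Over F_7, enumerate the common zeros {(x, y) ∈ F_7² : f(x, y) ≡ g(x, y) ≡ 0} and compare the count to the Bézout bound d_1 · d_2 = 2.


Common zeros: ∅; count = 0; Bézout bound = 2.

deg(f) = 1, deg(g) = 2, so Bézout bound = 2.
Scan x ∈ F_7. For each x, list the y ∈ F_7 with f(x, y) ≡ 0 and those with g(x, y) ≡ 0 (mod 7); the common zeros in that column are the intersection.
  x = 0: f ≡ 0 at y ∈ {0, 1, 2, 3, 4, 5, 6}; g ≡ 0 at y ∈ ∅; common: ∅.
  x = 1: f ≡ 0 at y ∈ ∅; g ≡ 0 at y ∈ {0, 4}; common: ∅.
  x = 2: f ≡ 0 at y ∈ ∅; g ≡ 0 at y ∈ ∅; common: ∅.
  x = 3: f ≡ 0 at y ∈ ∅; g ≡ 0 at y ∈ {1, 4}; common: ∅.
  x = 4: f ≡ 0 at y ∈ ∅; g ≡ 0 at y ∈ ∅; common: ∅.
  x = 5: f ≡ 0 at y ∈ ∅; g ≡ 0 at y ∈ {0, 6}; common: ∅.
  x = 6: f ≡ 0 at y ∈ ∅; g ≡ 0 at y ∈ {1, 2}; common: ∅.
Collecting: common zeros = ∅, so the count is 0.
Comparison with the Bézout bound: 0 ≤ 2 = deg(f)·deg(g), as expected for curves with no common component (the affine F_7-count falls short of the bound because intersections may lie at infinity, over extension fields, or carry multiplicity).


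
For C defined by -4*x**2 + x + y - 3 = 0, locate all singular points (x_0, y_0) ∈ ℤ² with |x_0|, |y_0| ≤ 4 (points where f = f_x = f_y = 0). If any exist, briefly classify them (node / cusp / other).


No singular points in the scanned grid; C is smooth there.

Compute partial derivatives:
  f_x = 1 - 8*x.
  f_y = 1.
f_y = 1 is a nonzero constant, so f_y never vanishes: no point (x, y) can satisfy f = f_x = f_y = 0. In particular no (x, y) ∈ {−4, ..., 4}² is singular; the curve is smooth.


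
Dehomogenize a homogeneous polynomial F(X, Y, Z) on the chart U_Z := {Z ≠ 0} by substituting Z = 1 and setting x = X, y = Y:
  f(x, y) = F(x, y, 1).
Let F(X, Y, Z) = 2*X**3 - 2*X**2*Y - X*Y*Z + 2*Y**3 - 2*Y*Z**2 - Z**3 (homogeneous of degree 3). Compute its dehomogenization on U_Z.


f(x, y) = 2*x**3 - 2*x**2*y - x*y + 2*y**3 - 2*y - 1

On U_Z we set Z = 1. Each monomial c·X^i·Y^j·Z^k in F becomes c·x^i·y^j·1^k = c·x^i·y^j.
Substituting Z = 1: F(X, Y, 1) = 2*x**3 - 2*x**2*y - x*y + 2*y**3 - 2*y - 1.
Note: deg(f) ≤ deg(F) = 3; strict inequality happens when F is divisible by Z (lost terms).


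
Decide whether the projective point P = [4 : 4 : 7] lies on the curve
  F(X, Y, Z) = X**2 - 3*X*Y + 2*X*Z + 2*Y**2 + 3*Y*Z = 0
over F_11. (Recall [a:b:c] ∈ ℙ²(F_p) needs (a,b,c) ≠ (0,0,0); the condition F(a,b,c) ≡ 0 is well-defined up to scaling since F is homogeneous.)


F(4,4,7) ≡ 8 (mod 11); P is NOT on the curve.

Evaluate F(4, 4, 7) term-by-term (mod 11).
  X**2 ↦ 1·16·1·1 = 16
  -3*X*Y ↦ -3·4·4·1 = -48
  2*X*Z ↦ 2·4·1·7 = 56
  2*Y**2 ↦ 2·1·16·1 = 32
  3*Y*Z ↦ 3·1·4·7 = 84
Sum: F(4, 4, 7) = (16) + (-48) + (56) + (32) + (84) = 140.
Reducing mod 11: 140 ≡ 8 (mod 11).
Since F(a, b, c) ≡ 8 ≠ 0 (mod 11), P does NOT lie on the curve.


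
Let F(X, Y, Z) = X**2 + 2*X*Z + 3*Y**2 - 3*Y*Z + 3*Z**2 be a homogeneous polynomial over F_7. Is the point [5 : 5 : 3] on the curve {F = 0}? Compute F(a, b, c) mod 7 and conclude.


F(5,5,3) ≡ 0 (mod 7); P is on the curve.

Evaluate F(5, 5, 3) term-by-term (mod 7).
  X**2 ↦ 1·25·1·1 = 25
  2*X*Z ↦ 2·5·1·3 = 30
  3*Y**2 ↦ 3·1·25·1 = 75
  -3*Y*Z ↦ -3·1·5·3 = -45
  3*Z**2 ↦ 3·1·1·9 = 27
Sum: F(5, 5, 3) = (25) + (30) + (75) + (-45) + (27) = 112.
Reducing mod 7: 112 ≡ 0 (mod 7).
Since F(a, b, c) ≡ 0 (mod 7), P lies on the curve.


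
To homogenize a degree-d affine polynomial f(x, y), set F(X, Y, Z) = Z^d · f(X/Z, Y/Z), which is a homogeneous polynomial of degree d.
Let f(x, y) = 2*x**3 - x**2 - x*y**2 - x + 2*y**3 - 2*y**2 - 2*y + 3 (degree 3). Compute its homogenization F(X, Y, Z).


F(X, Y, Z) = 2*X**3 - X**2*Z - X*Y**2 - X*Z**2 + 2*Y**3 - 2*Y**2*Z - 2*Y*Z**2 + 3*Z**3

deg(f) = 3.
Substitute x = X/Z, y = Y/Z into f, then multiply by Z^3.
  monomial 2·x^3·y^0 ↦ 2·X^3·Y^0·Z^0.
  monomial -1·x^2·y^0 ↦ -1·X^2·Y^0·Z^1.
  monomial -1·x^1·y^2 ↦ -1·X^1·Y^2·Z^0.
  monomial -1·x^1·y^0 ↦ -1·X^1·Y^0·Z^2.
  monomial 2·x^0·y^3 ↦ 2·X^0·Y^3·Z^0.
  monomial -2·x^0·y^2 ↦ -2·X^0·Y^2·Z^1.
  monomial -2·x^0·y^1 ↦ -2·X^0·Y^1·Z^2.
  monomial 3·x^0·y^0 ↦ 3·X^0·Y^0·Z^3.
Collecting: F(X, Y, Z) = 2*X**3 - X**2*Z - X*Y**2 - X*Z**2 + 2*Y**3 - 2*Y**2*Z - 2*Y*Z**2 + 3*Z**3.


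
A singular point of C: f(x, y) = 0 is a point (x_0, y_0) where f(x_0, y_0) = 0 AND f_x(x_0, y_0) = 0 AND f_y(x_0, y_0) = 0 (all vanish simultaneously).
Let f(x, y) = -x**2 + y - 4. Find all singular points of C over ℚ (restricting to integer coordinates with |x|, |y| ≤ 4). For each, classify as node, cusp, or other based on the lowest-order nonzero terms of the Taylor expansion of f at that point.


No singular points in the scanned grid; C is smooth there.

Compute partial derivatives:
  f_x = -2*x.
  f_y = 1.
f_y = 1 is a nonzero constant, so f_y never vanishes: no point (x, y) can satisfy f = f_x = f_y = 0. In particular no (x, y) ∈ {−4, ..., 4}² is singular; the curve is smooth.


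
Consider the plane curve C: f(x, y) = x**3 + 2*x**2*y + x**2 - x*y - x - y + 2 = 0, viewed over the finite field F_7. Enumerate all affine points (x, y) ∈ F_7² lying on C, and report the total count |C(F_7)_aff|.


Affine F_7-points: {(0, 2), (2, 6), (3, 0), (3, 1), (3, 2), (3, 3), (3, 4), (3, 5), (3, 6), (4, 1), (5, 0), (6, 2)}; count = 12.

For each of the 49 pairs (x, y) ∈ F_7², evaluate f(x, y) mod 7. Record the zeros.
  x = 0: [0↦2, 1↦1, 2↦0, 3↦6, 4↦5, 5↦4, 6↦3]  zeros at y ∈ {2}
  x = 1: [0↦3, 1↦3, 2↦3, 3↦3, 4↦3, 5↦3, 6↦3]  zeros at y ∈ ∅
  x = 2: [0↦5, 1↦3, 2↦1, 3↦6, 4↦4, 5↦2, 6↦0]  zeros at y ∈ {6}
  x = 3: [0↦0, 1↦0, 2↦0, 3↦0, 4↦0, 5↦0, 6↦0]  zeros at y ∈ {0, 1, 2, 3, 4, 5, 6}
  x = 4: [0↦1, 1↦0, 2↦6, 3↦5, 4↦4, 5↦3, 6↦2]  zeros at y ∈ {1}
  x = 5: [0↦0, 1↦2, 2↦4, 3↦6, 4↦1, 5↦3, 6↦5]  zeros at y ∈ {0}
  x = 6: [0↦3, 1↦5, 2↦0, 3↦2, 4↦4, 5↦6, 6↦1]  zeros at y ∈ {2}
Collecting zeros: affine points = {(0, 2), (2, 6), (3, 0), (3, 1), (3, 2), (3, 3), (3, 4), (3, 5), (3, 6), (4, 1), (5, 0), (6, 2)}.
Total count |C(F_7)_aff| = 12.


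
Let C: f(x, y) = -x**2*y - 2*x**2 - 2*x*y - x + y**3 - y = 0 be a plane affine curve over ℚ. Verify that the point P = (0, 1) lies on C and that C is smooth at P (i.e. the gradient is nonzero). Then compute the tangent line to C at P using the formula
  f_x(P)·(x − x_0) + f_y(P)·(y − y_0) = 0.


Tangent line at P: -3*x + 2*y - 2 = 0.

Step 1: f(0, 1) = 0, so P lies on C.
Step 2: partial derivatives
  f_x(x, y) = -2*x*y - 4*x - 2*y - 1, f_y(x, y) = -x**2 - 2*x + 3*y**2 - 1.
  f_x(P) = -3, f_y(P) = 2 (gradient nonzero, so P is smooth).
Step 3: tangent line at P: -3·(x − 0) + 2·(y − 1) = 0.
Expanding: -3*x + 2*y - 2 = 0.


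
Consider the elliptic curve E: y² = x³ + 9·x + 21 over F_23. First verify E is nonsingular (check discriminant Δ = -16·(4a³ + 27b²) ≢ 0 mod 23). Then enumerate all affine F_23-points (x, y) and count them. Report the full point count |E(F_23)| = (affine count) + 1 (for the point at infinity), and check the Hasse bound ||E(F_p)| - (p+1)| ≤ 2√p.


Affine points = {(1, 10), (1, 13), (2, 1), (2, 22), (3, 11), (3, 12), (4, 11), (4, 12), (7, 6), (7, 17), (9, 7), (9, 16), (11, 5), (11, 18), (13, 9), (13, 14), (14, 4), (14, 19), (15, 9), (15, 14), (16, 11), (16, 12), (17, 2), (17, 21), (18, 9), (18, 14), (19, 6), (19, 17), (20, 6), (20, 17), (21, 8), (21, 15)}; affine count = 32; |E(F_23)| = 33.

Discriminant check: Δ ∝ 4a³ + 27b² = 4·9³ + 27·21² = 4·729 + 27·441 ≡ 11 (mod 23). Nonzero ⇒ E is nonsingular.
For each x ∈ F_23, compute rhs = x³ + 9·x + 21 mod 23, then count y ∈ F_23 with y² ≡ rhs.
  x = 0: rhs = 21, matching y values: none (0 points).
  x = 1: rhs = 8, matching y values: 10, 13 (2 points).
  x = 2: rhs = 1, matching y values: 1, 22 (2 points).
  x = 3: rhs = 6, matching y values: 11, 12 (2 points).
  x = 4: rhs = 6, matching y values: 11, 12 (2 points).
  x = 5: rhs = 7, matching y values: none (0 points).
  x = 6: rhs = 15, matching y values: none (0 points).
  x = 7: rhs = 13, matching y values: 6, 17 (2 points).
  x = 8: rhs = 7, matching y values: none (0 points).
  x = 9: rhs = 3, matching y values: 7, 16 (2 points).
  x = 10: rhs = 7, matching y values: none (0 points).
  x = 11: rhs = 2, matching y values: 5, 18 (2 points).
  x = 12: rhs = 17, matching y values: none (0 points).
  x = 13: rhs = 12, matching y values: 9, 14 (2 points).
  x = 14: rhs = 16, matching y values: 4, 19 (2 points).
  x = 15: rhs = 12, matching y values: 9, 14 (2 points).
  x = 16: rhs = 6, matching y values: 11, 12 (2 points).
  x = 17: rhs = 4, matching y values: 2, 21 (2 points).
  x = 18: rhs = 12, matching y values: 9, 14 (2 points).
  x = 19: rhs = 13, matching y values: 6, 17 (2 points).
  x = 20: rhs = 13, matching y values: 6, 17 (2 points).
  x = 21: rhs = 18, matching y values: 8, 15 (2 points).
  x = 22: rhs = 11, matching y values: none (0 points).
Total affine count: 32.
Full point count |E(F_23)| = 32 + 1 = 33.
Hasse bound: |33 − (23+1)| = |9| = 9 ≤ 2√23 ≈ 9.5917 ✓.


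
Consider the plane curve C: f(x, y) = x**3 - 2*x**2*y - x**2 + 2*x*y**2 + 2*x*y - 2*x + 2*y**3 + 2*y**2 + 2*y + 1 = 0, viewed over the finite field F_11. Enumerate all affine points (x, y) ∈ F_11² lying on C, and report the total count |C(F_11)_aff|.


Affine F_11-points: {(0, 6), (0, 9), (4, 8), (5, 5), (7, 7), (8, 3), (8, 5), (9, 5), (9, 9), (10, 4), (10, 9)}; count = 11.

For each of the 121 pairs (x, y) ∈ F_11², evaluate f(x, y) mod 11. Record the zeros.
  x = 0: [0↦1, 1↦7, 2↦7, 3↦2, 4↦4, 5↦3, 6↦0, 7↦7, 8↦3, 9↦0, 10↦10]  zeros at y ∈ {6, 9}
  x = 1: [0↦10, 1↦7, 2↦2, 3↦7, 4↦1, 5↦7, 6↦4, 7↦4, 8↦8, 9↦6, 10↦10]  zeros at y ∈ ∅
  x = 2: [0↦1, 1↦7, 2↦4, 3↦4, 4↦8, 5↦6, 6↦10, 7↦10, 8↦7, 9↦2, 10↦7]  zeros at y ∈ ∅
  x = 3: [0↦2, 1↦2, 2↦8, 3↦10, 4↦9, 5↦6, 6↦2, 7↦9, 8↦6, 9↦5, 10↦7]  zeros at y ∈ ∅
  x = 4: [0↦8, 1↦9, 2↦9, 3↦9, 4↦10, 5↦2, 6↦8, 7↦7, 8↦0, 9↦10, 10↦5]  zeros at y ∈ {8}
  x = 5: [0↦3, 1↦1, 2↦2, 3↦7, 4↦6, 5↦0, 6↦1, 7↦10, 8↦6, 9↦1, 10↦7]  zeros at y ∈ {5}
  x = 6: [0↦4, 1↦6, 2↦4, 3↦10, 4↦3, 5↦6, 6↦9, 7↦2, 8↦8, 9↦6, 10↦8]  zeros at y ∈ ∅
  x = 7: [0↦6, 1↦8, 2↦10, 3↦2, 4↦7, 5↦4, 6↦5, 7↦0, 8↦1, 9↦9, 10↦3]  zeros at y ∈ {7}
  x = 8: [0↦4, 1↦2, 2↦4, 3↦0, 4↦2, 5↦0, 6↦6, 7↦10, 8↦2, 9↦5, 10↦9]  zeros at y ∈ {3, 5}
  x = 9: [0↦4, 1↦5, 2↦3, 3↦10, 4↦5, 5↦0, 6↦7, 7↦5, 8↦6, 9↦0, 10↦10]  zeros at y ∈ {5, 9}
  x = 10: [0↦1, 1↦1, 2↦2, 3↦5, 4↦0, 5↦10, 6↦3, 7↦2, 8↦8, 9↦0, 10↦1]  zeros at y ∈ {4, 9}
Collecting zeros: affine points = {(0, 6), (0, 9), (4, 8), (5, 5), (7, 7), (8, 3), (8, 5), (9, 5), (9, 9), (10, 4), (10, 9)}.
Total count |C(F_11)_aff| = 11.


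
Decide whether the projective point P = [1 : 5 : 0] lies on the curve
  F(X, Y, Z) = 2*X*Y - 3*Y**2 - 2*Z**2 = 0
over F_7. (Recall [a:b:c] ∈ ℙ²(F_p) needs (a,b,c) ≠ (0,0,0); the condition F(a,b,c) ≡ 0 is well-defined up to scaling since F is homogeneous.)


F(1,5,0) ≡ 5 (mod 7); P is NOT on the curve.

Evaluate F(1, 5, 0) term-by-term (mod 7).
  2*X*Y ↦ 2·1·5·1 = 10
  -3*Y**2 ↦ -3·1·25·1 = -75
  -2*Z**2 ↦ -2·1·1·0 = 0
Sum: F(1, 5, 0) = (10) + (-75) + (0) = -65.
Reducing mod 7: -65 ≡ 5 (mod 7).
Since F(a, b, c) ≡ 5 ≠ 0 (mod 7), P does NOT lie on the curve.


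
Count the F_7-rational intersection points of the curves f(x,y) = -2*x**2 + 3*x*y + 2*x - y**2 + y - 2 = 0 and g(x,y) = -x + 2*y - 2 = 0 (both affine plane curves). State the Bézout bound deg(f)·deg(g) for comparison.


Common zeros: {(1, 5), (5, 0)}; count = 2; Bézout bound = 2.

deg(f) = 2, deg(g) = 1, so Bézout bound = 2.
Scan x ∈ F_7. For each x, list the y ∈ F_7 with f(x, y) ≡ 0 and those with g(x, y) ≡ 0 (mod 7); the common zeros in that column are the intersection.
  x = 0: f ≡ 0 at y ∈ {4}; g ≡ 0 at y ∈ {1}; common: ∅.
  x = 1: f ≡ 0 at y ∈ {5, 6}; g ≡ 0 at y ∈ {5}; common: {5}.
  x = 2: f ≡ 0 at y ∈ {1, 6}; g ≡ 0 at y ∈ {2}; common: ∅.
  x = 3: f ≡ 0 at y ∈ {0, 3}; g ≡ 0 at y ∈ {6}; common: ∅.
  x = 4: f ≡ 0 at y ∈ {1, 5}; g ≡ 0 at y ∈ {3}; common: ∅.
  x = 5: f ≡ 0 at y ∈ {0, 2}; g ≡ 0 at y ∈ {0}; common: {0}.
  x = 6: f ≡ 0 at y ∈ {2, 3}; g ≡ 0 at y ∈ {4}; common: ∅.
Collecting: common zeros = {(1, 5), (5, 0)}, so the count is 2.
Comparison with the Bézout bound: 2 ≤ 2 = deg(f)·deg(g), as expected for curves with no common component (the bound is attained).


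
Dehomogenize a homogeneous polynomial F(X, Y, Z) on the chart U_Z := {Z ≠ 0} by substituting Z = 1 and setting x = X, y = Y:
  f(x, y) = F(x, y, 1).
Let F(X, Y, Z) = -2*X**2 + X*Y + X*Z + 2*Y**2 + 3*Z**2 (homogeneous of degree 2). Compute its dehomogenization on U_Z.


f(x, y) = -2*x**2 + x*y + x + 2*y**2 + 3

On U_Z we set Z = 1. Each monomial c·X^i·Y^j·Z^k in F becomes c·x^i·y^j·1^k = c·x^i·y^j.
Substituting Z = 1: F(X, Y, 1) = -2*x**2 + x*y + x + 2*y**2 + 3.
Note: deg(f) ≤ deg(F) = 2; strict inequality happens when F is divisible by Z (lost terms).


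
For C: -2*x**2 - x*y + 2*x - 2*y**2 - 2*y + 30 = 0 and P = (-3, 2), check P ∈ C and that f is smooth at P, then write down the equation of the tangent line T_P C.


Tangent line at P: 12*x - 7*y + 50 = 0.

Step 1: f(-3, 2) = 0, so P lies on C.
Step 2: partial derivatives
  f_x(x, y) = -4*x - y + 2, f_y(x, y) = -x - 4*y - 2.
  f_x(P) = 12, f_y(P) = -7 (gradient nonzero, so P is smooth).
Step 3: tangent line at P: 12·(x − -3) + -7·(y − 2) = 0.
Expanding: 12*x - 7*y + 50 = 0.


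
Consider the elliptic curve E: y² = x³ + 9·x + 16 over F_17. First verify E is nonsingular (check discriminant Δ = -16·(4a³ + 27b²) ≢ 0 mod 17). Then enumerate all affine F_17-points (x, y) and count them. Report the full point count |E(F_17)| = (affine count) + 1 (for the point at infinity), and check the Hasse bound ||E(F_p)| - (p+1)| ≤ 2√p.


Affine points = {(0, 4), (0, 13), (1, 3), (1, 14), (2, 5), (2, 12), (3, 6), (3, 11), (5, 4), (5, 13), (10, 1), (10, 16), (11, 1), (11, 16), (12, 4), (12, 13), (13, 1), (13, 16), (14, 8), (14, 9)}; affine count = 20; |E(F_17)| = 21.

Discriminant check: Δ ∝ 4a³ + 27b² = 4·9³ + 27·16² = 4·729 + 27·256 ≡ 2 (mod 17). Nonzero ⇒ E is nonsingular.
For each x ∈ F_17, compute rhs = x³ + 9·x + 16 mod 17, then count y ∈ F_17 with y² ≡ rhs.
  x = 0: rhs = 16, matching y values: 4, 13 (2 points).
  x = 1: rhs = 9, matching y values: 3, 14 (2 points).
  x = 2: rhs = 8, matching y values: 5, 12 (2 points).
  x = 3: rhs = 2, matching y values: 6, 11 (2 points).
  x = 4: rhs = 14, matching y values: none (0 points).
  x = 5: rhs = 16, matching y values: 4, 13 (2 points).
  x = 6: rhs = 14, matching y values: none (0 points).
  x = 7: rhs = 14, matching y values: none (0 points).
  x = 8: rhs = 5, matching y values: none (0 points).
  x = 9: rhs = 10, matching y values: none (0 points).
  x = 10: rhs = 1, matching y values: 1, 16 (2 points).
  x = 11: rhs = 1, matching y values: 1, 16 (2 points).
  x = 12: rhs = 16, matching y values: 4, 13 (2 points).
  x = 13: rhs = 1, matching y values: 1, 16 (2 points).
  x = 14: rhs = 13, matching y values: 8, 9 (2 points).
  x = 15: rhs = 7, matching y values: none (0 points).
  x = 16: rhs = 6, matching y values: none (0 points).
Total affine count: 20.
Full point count |E(F_17)| = 20 + 1 = 21.
Hasse bound: |21 − (17+1)| = |3| = 3 ≤ 2√17 ≈ 8.2462 ✓.


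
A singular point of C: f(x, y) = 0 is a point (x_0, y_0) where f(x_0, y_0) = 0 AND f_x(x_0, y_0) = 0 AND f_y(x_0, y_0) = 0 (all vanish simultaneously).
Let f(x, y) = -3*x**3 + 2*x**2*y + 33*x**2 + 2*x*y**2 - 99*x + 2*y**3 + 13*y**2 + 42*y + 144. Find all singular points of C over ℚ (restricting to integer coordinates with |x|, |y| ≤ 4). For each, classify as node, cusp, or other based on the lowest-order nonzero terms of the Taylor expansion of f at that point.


Singular points: {(3, -3)}; classification: cusp.

Compute partial derivatives:
  f_x = -9*x**2 + 4*x*y + 66*x + 2*y**2 - 99.
  f_y = 2*x**2 + 4*x*y + 6*y**2 + 26*y + 42.
Scan x_0 ∈ {−4, ..., 4}. For each x_0, f_y(x_0, y) is a polynomial in y; find its integer roots y ∈ {−4, ..., 4}, then test f_x and f at those candidates.
  x = -4: f_y(-4, y) = 6*y**2 + 10*y + 74; no integer root y with |y| ≤ 4.
  x = -3: f_y(-3, y) = 6*y**2 + 14*y + 60; no integer root y with |y| ≤ 4.
  x = -2: f_y(-2, y) = 6*y**2 + 18*y + 50; no integer root y with |y| ≤ 4.
  x = -1: f_y(-1, y) = 6*y**2 + 22*y + 44; no integer root y with |y| ≤ 4.
  x = 0: f_y(0, y) = 6*y**2 + 26*y + 42; no integer root y with |y| ≤ 4.
  x = 1: f_y(1, y) = 6*y**2 + 30*y + 44; no integer root y with |y| ≤ 4.
  x = 2: f_y(2, y) = 6*y**2 + 34*y + 50; no integer root y with |y| ≤ 4.
  x = 3: f_y(3, y) = 6*y**2 + 38*y + 60; vanishes at y ∈ {-3}. (3, -3): f_x = 0, f = 0 — SINGULAR.
  x = 4: f_y(4, y) = 6*y**2 + 42*y + 74; no integer root y with |y| ≤ 4.
Only singular point on the grid: (3, -3).
Classify: substitute x = 3 + u, y = -3 + v and expand: f = -3*u**3 + 2*u**2*v + 2*u*v**2 + 2*v**3 + v**2.
No constant or linear terms (consistent with a singular point). Quadratic part: v**2. Cubic part: -3*u**3 + 2*u**2*v + 2*u*v**2 + 2*v**3.
The quadratic part v**2 is a perfect square, so there is a single (double) tangent line v = 0, i.e. y = -3. Restricting the cubic part to that line (v = 0) leaves -3*u**3 ≠ 0, so f is not divisible by v and the branch is v² ≈ 3*u**3 to lowest order — this is a cusp.
Classification: cusp.


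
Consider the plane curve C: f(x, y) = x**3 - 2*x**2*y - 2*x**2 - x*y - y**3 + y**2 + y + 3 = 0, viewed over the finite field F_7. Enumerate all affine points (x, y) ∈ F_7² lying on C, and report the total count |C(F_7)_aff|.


Affine F_7-points: {(1, 1), (2, 3), (2, 6), (4, 0), (4, 1), (6, 0), (6, 1)}; count = 7.

For each of the 49 pairs (x, y) ∈ F_7², evaluate f(x, y) mod 7. Record the zeros.
  x = 0: [0↦3, 1↦4, 2↦1, 3↦2, 4↦1, 5↦6, 6↦4]  zeros at y ∈ ∅
  x = 1: [0↦2, 1↦0, 2↦1, 3↦6, 4↦2, 5↦4, 6↦6]  zeros at y ∈ {1}
  x = 2: [0↦3, 1↦1, 2↦2, 3↦0, 4↦3, 5↦5, 6↦0]  zeros at y ∈ {3, 6}
  x = 3: [0↦5, 1↦6, 2↦3, 3↦4, 4↦3, 5↦1, 6↦6]  zeros at y ∈ ∅
  x = 4: [0↦0, 1↦0, 2↦3, 3↦3, 4↦1, 5↦5, 6↦2]  zeros at y ∈ {0, 1}
  x = 5: [0↦1, 1↦3, 2↦1, 3↦3, 4↦3, 5↦2, 6↦1]  zeros at y ∈ ∅
  x = 6: [0↦0, 1↦0, 2↦3, 3↦3, 4↦1, 5↦5, 6↦2]  zeros at y ∈ {0, 1}
Collecting zeros: affine points = {(1, 1), (2, 3), (2, 6), (4, 0), (4, 1), (6, 0), (6, 1)}.
Total count |C(F_7)_aff| = 7.


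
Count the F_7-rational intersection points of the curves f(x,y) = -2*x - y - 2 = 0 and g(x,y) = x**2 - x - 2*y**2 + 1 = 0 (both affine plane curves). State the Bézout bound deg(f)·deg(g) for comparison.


Common zeros: {(0, 5)}; count = 1; Bézout bound = 2.

deg(f) = 1, deg(g) = 2, so Bézout bound = 2.
Scan x ∈ F_7. For each x, list the y ∈ F_7 with f(x, y) ≡ 0 and those with g(x, y) ≡ 0 (mod 7); the common zeros in that column are the intersection.
  x = 0: f ≡ 0 at y ∈ {5}; g ≡ 0 at y ∈ {2, 5}; common: {5}.
  x = 1: f ≡ 0 at y ∈ {3}; g ≡ 0 at y ∈ {2, 5}; common: ∅.
  x = 2: f ≡ 0 at y ∈ {1}; g ≡ 0 at y ∈ ∅; common: ∅.
  x = 3: f ≡ 0 at y ∈ {6}; g ≡ 0 at y ∈ {0}; common: ∅.
  x = 4: f ≡ 0 at y ∈ {4}; g ≡ 0 at y ∈ ∅; common: ∅.
  x = 5: f ≡ 0 at y ∈ {2}; g ≡ 0 at y ∈ {0}; common: ∅.
  x = 6: f ≡ 0 at y ∈ {0}; g ≡ 0 at y ∈ ∅; common: ∅.
Collecting: common zeros = {(0, 5)}, so the count is 1.
Comparison with the Bézout bound: 1 ≤ 2 = deg(f)·deg(g), as expected for curves with no common component (the affine F_7-count falls short of the bound because intersections may lie at infinity, over extension fields, or carry multiplicity).


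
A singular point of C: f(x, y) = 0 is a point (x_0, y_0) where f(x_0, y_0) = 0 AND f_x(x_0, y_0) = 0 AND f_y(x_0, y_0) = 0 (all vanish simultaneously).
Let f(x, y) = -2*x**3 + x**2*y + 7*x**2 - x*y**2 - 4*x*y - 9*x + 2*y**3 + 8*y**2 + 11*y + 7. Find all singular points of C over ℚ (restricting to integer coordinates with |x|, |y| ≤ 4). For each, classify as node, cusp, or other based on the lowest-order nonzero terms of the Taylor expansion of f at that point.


Singular points: {(1, -1)}; classification: cusp.

Compute partial derivatives:
  f_x = -6*x**2 + 2*x*y + 14*x - y**2 - 4*y - 9.
  f_y = x**2 - 2*x*y - 4*x + 6*y**2 + 16*y + 11.
Scan x_0 ∈ {−4, ..., 4}. For each x_0, f_y(x_0, y) is a polynomial in y; find its integer roots y ∈ {−4, ..., 4}, then test f_x and f at those candidates.
  x = -4: f_y(-4, y) = 6*y**2 + 24*y + 43; no integer root y with |y| ≤ 4.
  x = -3: f_y(-3, y) = 6*y**2 + 22*y + 32; no integer root y with |y| ≤ 4.
  x = -2: f_y(-2, y) = 6*y**2 + 20*y + 23; no integer root y with |y| ≤ 4.
  x = -1: f_y(-1, y) = 6*y**2 + 18*y + 16; no integer root y with |y| ≤ 4.
  x = 0: f_y(0, y) = 6*y**2 + 16*y + 11; no integer root y with |y| ≤ 4.
  x = 1: f_y(1, y) = 6*y**2 + 14*y + 8; vanishes at y ∈ {-1}. (1, -1): f_x = 0, f = 0 — SINGULAR.
  x = 2: f_y(2, y) = 6*y**2 + 12*y + 7; no integer root y with |y| ≤ 4.
  x = 3: f_y(3, y) = 6*y**2 + 10*y + 8; no integer root y with |y| ≤ 4.
  x = 4: f_y(4, y) = 6*y**2 + 8*y + 11; no integer root y with |y| ≤ 4.
Only singular point on the grid: (1, -1).
Classify: substitute x = 1 + u, y = -1 + v and expand: f = -2*u**3 + u**2*v - u*v**2 + 2*v**3 + v**2.
No constant or linear terms (consistent with a singular point). Quadratic part: v**2. Cubic part: -2*u**3 + u**2*v - u*v**2 + 2*v**3.
The quadratic part v**2 is a perfect square, so there is a single (double) tangent line v = 0, i.e. y = -1. Restricting the cubic part to that line (v = 0) leaves -2*u**3 ≠ 0, so f is not divisible by v and the branch is v² ≈ 2*u**3 to lowest order — this is a cusp.
Classification: cusp.


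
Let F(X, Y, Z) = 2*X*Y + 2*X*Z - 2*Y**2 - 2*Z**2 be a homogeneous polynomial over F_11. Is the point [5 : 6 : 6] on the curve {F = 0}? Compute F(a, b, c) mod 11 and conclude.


F(5,6,6) ≡ 9 (mod 11); P is NOT on the curve.

Evaluate F(5, 6, 6) term-by-term (mod 11).
  2*X*Y ↦ 2·5·6·1 = 60
  2*X*Z ↦ 2·5·1·6 = 60
  -2*Y**2 ↦ -2·1·36·1 = -72
  -2*Z**2 ↦ -2·1·1·36 = -72
Sum: F(5, 6, 6) = (60) + (60) + (-72) + (-72) = -24.
Reducing mod 11: -24 ≡ 9 (mod 11).
Since F(a, b, c) ≡ 9 ≠ 0 (mod 11), P does NOT lie on the curve.


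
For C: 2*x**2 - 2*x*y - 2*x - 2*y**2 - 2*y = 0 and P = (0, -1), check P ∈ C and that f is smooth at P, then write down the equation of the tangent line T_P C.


Tangent line at P: 2*y + 2 = 0.

Step 1: f(0, -1) = 0, so P lies on C.
Step 2: partial derivatives
  f_x(x, y) = 4*x - 2*y - 2, f_y(x, y) = -2*x - 4*y - 2.
  f_x(P) = 0, f_y(P) = 2 (gradient nonzero, so P is smooth).
Step 3: tangent line at P: 0·(x − 0) + 2·(y − -1) = 0.
Expanding: 2*y + 2 = 0.


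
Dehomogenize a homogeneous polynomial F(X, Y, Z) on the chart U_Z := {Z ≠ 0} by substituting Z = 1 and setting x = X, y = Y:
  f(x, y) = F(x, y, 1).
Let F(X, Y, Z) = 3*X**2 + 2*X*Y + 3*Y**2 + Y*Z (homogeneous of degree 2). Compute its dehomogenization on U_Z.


f(x, y) = 3*x**2 + 2*x*y + 3*y**2 + y

On U_Z we set Z = 1. Each monomial c·X^i·Y^j·Z^k in F becomes c·x^i·y^j·1^k = c·x^i·y^j.
Substituting Z = 1: F(X, Y, 1) = 3*x**2 + 2*x*y + 3*y**2 + y.
Note: deg(f) ≤ deg(F) = 2; strict inequality happens when F is divisible by Z (lost terms).


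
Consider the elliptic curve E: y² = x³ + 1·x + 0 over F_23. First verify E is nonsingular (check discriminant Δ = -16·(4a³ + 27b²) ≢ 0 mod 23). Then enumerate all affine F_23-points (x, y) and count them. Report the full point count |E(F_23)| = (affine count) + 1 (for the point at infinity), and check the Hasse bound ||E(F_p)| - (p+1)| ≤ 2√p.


Affine points = {(0, 0), (1, 5), (1, 18), (9, 5), (9, 18), (11, 10), (11, 13), (13, 5), (13, 18), (15, 3), (15, 20), (16, 8), (16, 15), (17, 10), (17, 13), (18, 10), (18, 13), (19, 1), (19, 22), (20, 4), (20, 19), (21, 6), (21, 17)}; affine count = 23; |E(F_23)| = 24.

Discriminant check: Δ ∝ 4a³ + 27b² = 4·1³ + 27·0² = 4·1 + 27·0 ≡ 4 (mod 23). Nonzero ⇒ E is nonsingular.
For each x ∈ F_23, compute rhs = x³ + 1·x + 0 mod 23, then count y ∈ F_23 with y² ≡ rhs.
  x = 0: rhs = 0, matching y values: 0 (1 points).
  x = 1: rhs = 2, matching y values: 5, 18 (2 points).
  x = 2: rhs = 10, matching y values: none (0 points).
  x = 3: rhs = 7, matching y values: none (0 points).
  x = 4: rhs = 22, matching y values: none (0 points).
  x = 5: rhs = 15, matching y values: none (0 points).
  x = 6: rhs = 15, matching y values: none (0 points).
  x = 7: rhs = 5, matching y values: none (0 points).
  x = 8: rhs = 14, matching y values: none (0 points).
  x = 9: rhs = 2, matching y values: 5, 18 (2 points).
  x = 10: rhs = 21, matching y values: none (0 points).
  x = 11: rhs = 8, matching y values: 10, 13 (2 points).
  x = 12: rhs = 15, matching y values: none (0 points).
  x = 13: rhs = 2, matching y values: 5, 18 (2 points).
  x = 14: rhs = 21, matching y values: none (0 points).
  x = 15: rhs = 9, matching y values: 3, 20 (2 points).
  x = 16: rhs = 18, matching y values: 8, 15 (2 points).
  x = 17: rhs = 8, matching y values: 10, 13 (2 points).
  x = 18: rhs = 8, matching y values: 10, 13 (2 points).
  x = 19: rhs = 1, matching y values: 1, 22 (2 points).
  x = 20: rhs = 16, matching y values: 4, 19 (2 points).
  x = 21: rhs = 13, matching y values: 6, 17 (2 points).
  x = 22: rhs = 21, matching y values: none (0 points).
Total affine count: 23.
Full point count |E(F_23)| = 23 + 1 = 24.
Hasse bound: |24 − (23+1)| = |0| = 0 ≤ 2√23 ≈ 9.5917 ✓.


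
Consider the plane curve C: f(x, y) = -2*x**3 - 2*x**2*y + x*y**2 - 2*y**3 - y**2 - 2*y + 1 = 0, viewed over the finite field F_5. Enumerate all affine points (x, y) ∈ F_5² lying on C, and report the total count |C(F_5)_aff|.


Affine F_5-points: {(1, 2), (1, 4), (2, 0), (2, 3), (4, 1)}; count = 5.

For each of the 25 pairs (x, y) ∈ F_5², evaluate f(x, y) mod 5. Record the zeros.
  x = 0: [0↦1, 1↦1, 2↦2, 3↦2, 4↦4]  zeros at y ∈ ∅
  x = 1: [0↦4, 1↦3, 2↦0, 3↦3, 4↦0]  zeros at y ∈ {2, 4}
  x = 2: [0↦0, 1↦4, 2↦3, 3↦0, 4↦3]  zeros at y ∈ {0, 3}
  x = 3: [0↦2, 1↦2, 2↦4, 3↦1, 4↦1]  zeros at y ∈ ∅
  x = 4: [0↦3, 1↦0, 2↦1, 3↦4, 4↦2]  zeros at y ∈ {1}
Collecting zeros: affine points = {(1, 2), (1, 4), (2, 0), (2, 3), (4, 1)}.
Total count |C(F_5)_aff| = 5.


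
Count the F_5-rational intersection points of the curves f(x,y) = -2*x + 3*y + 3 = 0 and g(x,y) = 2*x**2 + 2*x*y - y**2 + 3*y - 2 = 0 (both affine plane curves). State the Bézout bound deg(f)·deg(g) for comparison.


Common zeros: {(4, 0)}; count = 1; Bézout bound = 2.

deg(f) = 1, deg(g) = 2, so Bézout bound = 2.
Scan x ∈ F_5. For each x, list the y ∈ F_5 with f(x, y) ≡ 0 and those with g(x, y) ≡ 0 (mod 5); the common zeros in that column are the intersection.
  x = 0: f ≡ 0 at y ∈ {4}; g ≡ 0 at y ∈ {1, 2}; common: ∅.
  x = 1: f ≡ 0 at y ∈ {3}; g ≡ 0 at y ∈ {0}; common: ∅.
  x = 2: f ≡ 0 at y ∈ {2}; g ≡ 0 at y ∈ ∅; common: ∅.
  x = 3: f ≡ 0 at y ∈ {1}; g ≡ 0 at y ∈ {2}; common: ∅.
  x = 4: f ≡ 0 at y ∈ {0}; g ≡ 0 at y ∈ {0, 1}; common: {0}.
Collecting: common zeros = {(4, 0)}, so the count is 1.
Comparison with the Bézout bound: 1 ≤ 2 = deg(f)·deg(g), as expected for curves with no common component (the affine F_5-count falls short of the bound because intersections may lie at infinity, over extension fields, or carry multiplicity).


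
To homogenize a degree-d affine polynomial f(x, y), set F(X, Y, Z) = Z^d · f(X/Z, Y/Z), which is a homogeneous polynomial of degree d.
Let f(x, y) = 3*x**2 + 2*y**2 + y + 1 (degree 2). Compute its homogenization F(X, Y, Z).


F(X, Y, Z) = 3*X**2 + 2*Y**2 + Y*Z + Z**2

deg(f) = 2.
Substitute x = X/Z, y = Y/Z into f, then multiply by Z^2.
  monomial 3·x^2·y^0 ↦ 3·X^2·Y^0·Z^0.
  monomial 2·x^0·y^2 ↦ 2·X^0·Y^2·Z^0.
  monomial 1·x^0·y^1 ↦ 1·X^0·Y^1·Z^1.
  monomial 1·x^0·y^0 ↦ 1·X^0·Y^0·Z^2.
Collecting: F(X, Y, Z) = 3*X**2 + 2*Y**2 + Y*Z + Z**2.


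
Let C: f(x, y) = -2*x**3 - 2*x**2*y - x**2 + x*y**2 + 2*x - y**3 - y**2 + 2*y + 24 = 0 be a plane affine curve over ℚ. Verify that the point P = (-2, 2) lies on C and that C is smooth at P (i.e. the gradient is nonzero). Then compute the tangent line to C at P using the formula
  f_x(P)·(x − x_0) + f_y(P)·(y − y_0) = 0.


Tangent line at P: 2*x - 30*y + 64 = 0.

Step 1: f(-2, 2) = 0, so P lies on C.
Step 2: partial derivatives
  f_x(x, y) = -6*x**2 - 4*x*y - 2*x + y**2 + 2, f_y(x, y) = -2*x**2 + 2*x*y - 3*y**2 - 2*y + 2.
  f_x(P) = 2, f_y(P) = -30 (gradient nonzero, so P is smooth).
Step 3: tangent line at P: 2·(x − -2) + -30·(y − 2) = 0.
Expanding: 2*x - 30*y + 64 = 0.


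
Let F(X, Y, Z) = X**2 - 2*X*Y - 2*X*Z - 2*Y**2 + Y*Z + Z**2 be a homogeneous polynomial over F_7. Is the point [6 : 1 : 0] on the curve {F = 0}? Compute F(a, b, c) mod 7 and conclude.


F(6,1,0) ≡ 1 (mod 7); P is NOT on the curve.

Evaluate F(6, 1, 0) term-by-term (mod 7).
  X**2 ↦ 1·36·1·1 = 36
  -2*X*Y ↦ -2·6·1·1 = -12
  -2*X*Z ↦ -2·6·1·0 = 0
  -2*Y**2 ↦ -2·1·1·1 = -2
  Y*Z ↦ 1·1·1·0 = 0
  Z**2 ↦ 1·1·1·0 = 0
Sum: F(6, 1, 0) = (36) + (-12) + (0) + (-2) + (0) + (0) = 22.
Reducing mod 7: 22 ≡ 1 (mod 7).
Since F(a, b, c) ≡ 1 ≠ 0 (mod 7), P does NOT lie on the curve.
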